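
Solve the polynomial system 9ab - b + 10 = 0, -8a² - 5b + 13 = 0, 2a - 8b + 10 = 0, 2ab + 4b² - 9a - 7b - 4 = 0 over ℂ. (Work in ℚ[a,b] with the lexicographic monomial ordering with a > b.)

Compute a lex Gröbner basis by Buchberger's algorithm.
f_1 = 9ab - b + 10, LT = ab.
f_2 = -8a² - 5b + 13, LT = a².
f_3 = 2a - 8b + 10, LT = a.
f_4 = 2ab - 9a + 4b² - 7b - 4, LT = ab.

S(f_1,f_2): lcm = a²b. S = -1/9ab + 10/9a - ⅝b² + 13/8b.
  leading term ab: subtract (-1/81)·f_1 from -1/9ab + 10/9a - ⅝b² + 13/8b → 10/9a - ⅝b² + 1045/648b + 10/81
  leading term a: subtract (5/9)·f_3 from 10/9a - ⅝b² + 1045/648b + 10/81 → -⅝b² + 3925/648b - 440/81
  leading term b²: no divisor's leading term divides it; move -⅝b² to the remainder.
  leading term b: no divisor's leading term divides it; move 3925/648b to the remainder.
  leading term 1: no divisor's leading term divides it; move -440/81 to the remainder.
  remainder -⅝b² + 3925/648b - 440/81 ≠ 0; add h_5 = -⅝b² + 3925/648b - 440/81 to the basis.

S(f_1,f_3): lcm = ab. S = 4b² - 46/9b + 10/9.
  leading term b²: subtract (-32/5)·h_5 from 4b² - 46/9b + 10/9 → 2726/81b - 2726/81
  leading term b: no divisor's leading term divides it; move 2726/81b to the remainder.
  leading term 1: no divisor's leading term divides it; move -2726/81 to the remainder.
  remainder 2726/81b - 2726/81 ≠ 0; add h_6 = 2726/81b - 2726/81 to the basis.

The other S-polynomials (S(f_1,f_4), S(f_2,f_3), S(f_2,f_4), S(f_3,f_4), S(f_1,h_5), S(f_2,h_5), S(f_3,h_5), S(f_4,h_5), S(f_1,h_6), S(f_2,h_6), S(f_3,h_6), S(f_4,h_6), S(h_5,h_6)) all reduce to 0 modulo the current basis, so we have a Gröbner basis.
Inter-reduce: drop elements whose leading term is divisible by another's, tail-reduce, and make monic.
Reduced Gröbner basis: {a + 1, b - 1}.

The lex basis is triangular: the last element involves only b. Solving b - 1 = 0 gives b ∈ {1}; substituting each value into the earlier elements determines the remaining variables.
  b = 1: the earlier basis element becomes a + 1 = 0, giving a = -1 — point (-1, 1).
Substituting each solution back into the original system confirms all equations vanish.

{(-1, 1)}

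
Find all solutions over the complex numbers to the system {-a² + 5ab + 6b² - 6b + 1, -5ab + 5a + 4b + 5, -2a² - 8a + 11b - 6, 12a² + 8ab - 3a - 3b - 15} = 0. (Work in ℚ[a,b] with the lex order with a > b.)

Compute a lex Gröbner basis by Buchberger's algorithm.
f_1 = -a² + 5ab + 6b² - 6b + 1, LT = a².
f_2 = -5ab + 5a + 4b + 5, LT = ab.
f_3 = -2a² - 8a + 11b - 6, LT = a².
f_4 = 12a² + 8ab - 3a - 3b - 15, LT = a².

S(f_1,f_2): lcm = a²b. S = a² - 5ab² + ⅘ab + a - 6b³ + 6b² - b.
  reduce S modulo (f_1, f_2, f_3, f_4):
  remainder 9/5a - 6b³ + 8b² - 284/25b + 9/5 ≠ 0; add h_5 = 9/5a - 6b³ + 8b² - 284/25b + 9/5 to the basis.

S(f_1,f_3): lcm = a². S = -5ab - 4a - 6b² + 23/2b - 4.
  reduce S modulo (f_1, f_2, f_3, f_4, h_5):
  remainder -30b³ + 34b² - 493/10b ≠ 0; add h_6 = -30b³ + 34b² - 493/10b to the basis.

S(f_1,f_4): lcm = a². S = -17/3ab + ¼a - 6b² + 25/4b + ¼.
  reduce S modulo (f_1, f_2, f_3, f_4, h_5, h_6):
  remainder -43/18b² - 1007/360b ≠ 0; add h_7 = -43/18b² - 1007/360b to the basis.

S(f_2,f_3): lcm = a²b. S = -a² - 24/5ab - a + 11/2b² - 3b.
  reduce S modulo (f_1, f_2, f_3, f_4, h_5, h_6, h_7):
  remainder -186493/8600b ≠ 0; add h_8 = -186493/8600b to the basis.

The other S-polynomials (S(f_2,f_4), S(f_3,f_4), S(f_1,h_5), S(f_2,h_5), S(f_3,h_5), S(f_4,h_5), S(f_1,h_6), S(f_2,h_6), S(f_3,h_6), S(f_4,h_6), S(h_5,h_6), S(f_1,h_7), S(f_2,h_7), S(f_3,h_7), S(f_4,h_7), S(h_5,h_7), S(h_6,h_7), S(f_1,h_8), S(f_2,h_8), S(f_3,h_8), S(f_4,h_8), S(h_5,h_8), S(h_6,h_8), S(h_7,h_8)) all reduce to 0 modulo the current basis, so we have a Gröbner basis.
Inter-reduce: drop elements whose leading term is divisible by another's, tail-reduce, and make monic.
Reduced Gröbner basis: {a + 1, b}.

A lex Gröbner basis eliminates variables successively. Here b depends only on b, with roots {0}; lifting each root through the earlier basis elements recovers the full solutions.
  b = 0: the earlier basis element becomes a + 1 = 0, giving a = -1 — point (-1, 0).

{(-1, 0)}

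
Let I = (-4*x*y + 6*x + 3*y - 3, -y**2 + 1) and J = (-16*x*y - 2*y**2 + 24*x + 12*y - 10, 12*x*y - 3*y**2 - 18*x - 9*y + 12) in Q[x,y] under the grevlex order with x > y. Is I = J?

Two ideals are equal iff their reduced Gröbner bases coincide (the reduced basis is unique for a fixed ordering).
Buchberger on the first generating set:
f_1 = -4*x*y + 6*x + 3*y - 3, LT = x*y.
f_2 = -y**2 + 1, LT = y**2.

S(f_1,f_2): lcm = x*y**2. S = -3/2*x*y - 3/4*y**2 + x + 3/4*y.
  leading term x*y: subtract (3/8)·f_1 from -3/2*x*y - 3/4*y**2 + x + 3/4*y → -3/4*y**2 - 5/4*x - 3/8*y + 9/8
  leading term y**2: subtract (3/4)·f_2 from -3/4*y**2 - 5/4*x - 3/8*y + 9/8 → -5/4*x - 3/8*y + 3/8
  leading term x: no divisor's leading term divides it; move -5/4*x to the remainder.
  leading term y: no divisor's leading term divides it; move -3/8*y to the remainder.
  leading term 1: no divisor's leading term divides it; move 3/8 to the remainder.
  remainder -5/4*x - 3/8*y + 3/8 ≠ 0; add g_3 = -5/4*x - 3/8*y + 3/8 to the basis.

S(f_1,g_3): lcm = x*y. S = -3/10*y**2 - 3/2*x - 9/20*y + 3/4.
  leading term y**2: subtract (3/10)·f_2 from -3/10*y**2 - 3/2*x - 9/20*y + 3/4 → -3/2*x - 9/20*y + 9/20
  leading term x: subtract (6/5)·g_3 from -3/2*x - 9/20*y + 9/20 → 0
  remainder 0.

S(f_2,g_3): leading monomials are coprime, so the S-polynomial reduces to 0 (Buchberger's first criterion).
Every S-polynomial of the final basis reduces to 0, so we have a Gröbner basis.
Inter-reduce: drop elements whose leading term is divisible by another's, tail-reduce, and make monic.
Reduced Gröbner basis: {y**2 - 1, x + 3/10*y - 3/10}.

Buchberger on the second generating set:
h_1 = -16*x*y - 2*y**2 + 24*x + 12*y - 10, LT = x*y.
h_2 = 12*x*y - 3*y**2 - 18*x - 9*y + 12, LT = x*y.

S(h_1,h_2): lcm = x*y. S = 3/8*y**2 - 3/8.
  leading term y**2: no divisor's leading term divides it; move 3/8*y**2 to the remainder.
  leading term 1: no divisor's leading term divides it; move -3/8 to the remainder.
  remainder 3/8*y**2 - 3/8 ≠ 0; add k_3 = 3/8*y**2 - 3/8 to the basis.

S(h_1,k_3): lcm = x*y**2. S = 1/8*y**3 - 3/2*x*y - 3/4*y**2 + x + 5/8*y.
  leading term y**3: subtract (1/3*y)·k_3 from 1/8*y**3 - 3/2*x*y - 3/4*y**2 + x + 5/8*y → -3/2*x*y - 3/4*y**2 + x + 3/4*y
  leading term x*y: subtract (3/32)·h_1 from -3/2*x*y - 3/4*y**2 + x + 3/4*y → -9/16*y**2 - 5/4*x - 3/8*y + 15/16
  leading term y**2: subtract (-3/2)·k_3 from -9/16*y**2 - 5/4*x - 3/8*y + 15/16 → -5/4*x - 3/8*y + 3/8
  leading term x: no divisor's leading term divides it; move -5/4*x to the remainder.
  leading term y: no divisor's leading term divides it; move -3/8*y to the remainder.
  leading term 1: no divisor's leading term divides it; move 3/8 to the remainder.
  remainder -5/4*x - 3/8*y + 3/8 ≠ 0; add k_4 = -5/4*x - 3/8*y + 3/8 to the basis.

S(h_2,k_3): lcm = x*y**2. S = -1/4*y**3 - 3/2*x*y - 3/4*y**2 + x + y.
  leading term y**3: subtract (-2/3*y)·k_3 from -1/4*y**3 - 3/2*x*y - 3/4*y**2 + x + y → -3/2*x*y - 3/4*y**2 + x + 3/4*y
  leading term x*y: subtract (3/32)·h_1 from -3/2*x*y - 3/4*y**2 + x + 3/4*y → -9/16*y**2 - 5/4*x - 3/8*y + 15/16
  leading term y**2: subtract (-3/2)·k_3 from -9/16*y**2 - 5/4*x - 3/8*y + 15/16 → -5/4*x - 3/8*y + 3/8
  leading term x: subtract (1)·k_4 from -5/4*x - 3/8*y + 3/8 → 0
  remainder 0.

S(h_1,k_4): lcm = x*y. S = -7/40*y**2 - 3/2*x - 9/20*y + 5/8.
  leading term y**2: subtract (-7/15)·k_3 from -7/40*y**2 - 3/2*x - 9/20*y + 5/8 → -3/2*x - 9/20*y + 9/20
  leading term x: subtract (6/5)·k_4 from -3/2*x - 9/20*y + 9/20 → 0
  remainder 0.

S(h_2,k_4): lcm = x*y. S = -11/20*y**2 - 3/2*x - 9/20*y + 1.
  leading term y**2: subtract (-22/15)·k_3 from -11/20*y**2 - 3/2*x - 9/20*y + 1 → -3/2*x - 9/20*y + 9/20
  leading term x: subtract (6/5)·k_4 from -3/2*x - 9/20*y + 9/20 → 0
  remainder 0.

S(k_3,k_4): leading monomials are coprime, so the S-polynomial reduces to 0 (Buchberger's first criterion).
Every S-polynomial of the final basis reduces to 0, so we have a Gröbner basis.
Inter-reduce: drop elements whose leading term is divisible by another's, tail-reduce, and make monic.
Reduced Gröbner basis: {y**2 - 1, x + 3/10*y - 3/10}.

These coincide, so the ideals are equal.
The same test decides containment: I ⊆ J iff every generator of I reduces to 0 modulo a Gröbner basis of J.

Yes, the ideals are equal.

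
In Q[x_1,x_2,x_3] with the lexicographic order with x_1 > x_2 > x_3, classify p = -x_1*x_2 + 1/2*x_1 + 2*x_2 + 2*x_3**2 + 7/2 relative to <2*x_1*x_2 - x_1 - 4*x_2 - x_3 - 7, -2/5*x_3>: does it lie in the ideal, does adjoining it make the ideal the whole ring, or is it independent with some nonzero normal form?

First compute the reduced Gröbner basis of I by Buchberger's algorithm.
f_1 = 2*x_1*x_2 - x_1 - 4*x_2 - x_3 - 7, LT = x_1*x_2.
f_2 = -2/5*x_3, LT = x_3.

The S-polynomials (S(f_1,f_2)) all reduce to 0 modulo the current basis, so we have a Gröbner basis.
Inter-reduce: drop elements whose leading term is divisible by another's, tail-reduce, and make monic.
Reduced Gröbner basis: {x_1*x_2 - 1/2*x_1 - 2*x_2 - 7/2, x_3}.
Label its elements g_1 = x_1*x_2 - 1/2*x_1 - 2*x_2 - 7/2, g_2 = x_3.

Reduce p = -x_1*x_2 + 1/2*x_1 + 2*x_2 + 2*x_3**2 + 7/2 modulo G:
  leading term x_1*x_2: subtract (-1)·g_1 from -x_1*x_2 + 1/2*x_1 + 2*x_2 + 2*x_3**2 + 7/2 → 2*x_3**2
  leading term x_3**2: subtract (2*x_3)·g_2 from 2*x_3**2 → 0
  normal form = 0.
Since the normal form is 0, p ∈ I.

-x_1*x_2 + 1/2*x_1 + 2*x_2 + 2*x_3**2 + 7/2 lies in I (it reduces to 0).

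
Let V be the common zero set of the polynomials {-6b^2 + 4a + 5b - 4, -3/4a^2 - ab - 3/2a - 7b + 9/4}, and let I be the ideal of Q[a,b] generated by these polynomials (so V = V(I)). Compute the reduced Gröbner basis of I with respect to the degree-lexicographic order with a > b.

The reduced Gröbner basis is the canonical form of the ideal for this ordering.

f_1 = -6b^2 + 4a + 5b - 4, LT = b^2.
f_2 = -3/4a^2 - ab - 3/2a - 7b + 9/4, LT = a^2.

The S-polynomials (S(f_1,f_2)) all reduce to 0 modulo the current basis, so we have a Gröbner basis.

G = {a^2 + 4/3ab + 2a + 28/3b - 3, b^2 - 2/3a - 5/6b + 2/3}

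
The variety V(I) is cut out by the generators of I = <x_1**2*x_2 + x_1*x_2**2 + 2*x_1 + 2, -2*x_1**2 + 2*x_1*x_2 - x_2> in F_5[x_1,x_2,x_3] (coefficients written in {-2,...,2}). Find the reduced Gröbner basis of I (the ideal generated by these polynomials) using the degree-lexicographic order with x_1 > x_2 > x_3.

G = {x_1*x_2**2 + x_2**2 + x_1 + 1, x_2**3 - x_2**2 + x_2 - 1, x_1**2 - x_1*x_2 - 2*x_2}

f_1 = x_1**2*x_2 + x_1*x_2**2 + 2*x_1 + 2, LT = x_1**2*x_2.
f_2 = -2*x_1**2 + 2*x_1*x_2 - x_2, LT = x_1**2.

S(f_1,f_2): lcm = x_1**2*x_2. S = 2*x_1*x_2**2 + 2*x_2**2 + 2*x_1 + 2.
  reduce S modulo (f_1, f_2):
  remainder 2*x_1*x_2**2 + 2*x_2**2 + 2*x_1 + 2 ≠ 0; add g_3 = 2*x_1*x_2**2 + 2*x_2**2 + 2*x_1 + 2 to the basis.

S(f_1,g_3): lcm = x_1**2*x_2**2. S = x_1*x_2**3 - x_1*x_2**2 - x_1**2 + 2*x_1*x_2 - x_1 + 2*x_2.
  reduce S modulo (f_1, f_2, g_3):
  remainder -x_2**3 + x_2**2 - x_2 + 1 ≠ 0; add g_4 = -x_2**3 + x_2**2 - x_2 + 1 to the basis.

The other S-polynomials (S(f_2,g_3), S(f_1,g_4), S(f_2,g_4), S(g_3,g_4)) all reduce to 0 modulo the current basis, so we have a Gröbner basis.
Inter-reduce: drop elements whose leading term is divisible by another's, tail-reduce, and make monic.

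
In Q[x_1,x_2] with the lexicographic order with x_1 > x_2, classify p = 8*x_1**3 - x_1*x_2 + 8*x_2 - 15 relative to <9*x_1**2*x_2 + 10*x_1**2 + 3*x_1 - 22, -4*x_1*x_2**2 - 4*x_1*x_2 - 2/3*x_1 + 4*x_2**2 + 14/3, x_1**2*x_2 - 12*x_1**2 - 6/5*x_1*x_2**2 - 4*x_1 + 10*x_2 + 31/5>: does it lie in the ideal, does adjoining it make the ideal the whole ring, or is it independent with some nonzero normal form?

First compute the reduced Gröbner basis of I by Buchberger's algorithm.
f_1 = 9*x_1**2*x_2 + 10*x_1**2 + 3*x_1 - 22, LT = x_1**2*x_2.
f_2 = -4*x_1*x_2**2 - 4*x_1*x_2 - 2/3*x_1 + 4*x_2**2 + 14/3, LT = x_1*x_2**2.
f_3 = x_1**2*x_2 - 12*x_1**2 - 6/5*x_1*x_2**2 - 4*x_1 + 10*x_2 + 31/5, LT = x_1**2*x_2.

S(f_1,f_2): lcm = x_1**2*x_2**2. S = 1/9*x_1**2*x_2 - 1/6*x_1**2 + x_1*x_2**2 + 1/3*x_1*x_2 + 7/6*x_1 - 22/9*x_2.
  reduce S modulo (f_1, f_2, f_3):
  remainder -47/162*x_1**2 - 2/3*x_1*x_2 + 26/27*x_1 + x_2**2 - 22/9*x_2 + 233/162 ≠ 0; add h_4 = -47/162*x_1**2 - 2/3*x_1*x_2 + 26/27*x_1 + x_2**2 - 22/9*x_2 + 233/162 to the basis.

S(f_1,f_3): lcm = x_1**2*x_2. S = 118/9*x_1**2 + 6/5*x_1*x_2**2 + 13/3*x_1 - 10*x_2 - 389/45.
  reduce S modulo (f_1, f_2, f_3, h_4):
  remainder -7362/235*x_1*x_2 + 11198/235*x_1 + 10902/235*x_2**2 - 5662/47*x_2 + 13572/235 ≠ 0; add h_5 = -7362/235*x_1*x_2 + 11198/235*x_1 + 10902/235*x_2**2 - 5662/47*x_2 + 13572/235 to the basis.

S(f_2,f_3): lcm = x_1**2*x_2**2. S = 13*x_1**2*x_2 + 1/6*x_1**2 + 6/5*x_1*x_2**3 - x_1*x_2**2 + 4*x_1*x_2 - 7/6*x_1 - 10*x_2**2 - 31/5*x_2.
  reduce S modulo (f_1, f_2, f_3, h_4, h_5):
  remainder 39917/6135*x_1 + 6/5*x_2**3 - 8064/2045*x_2**2 - 206978/6135*x_2 + 61297/2045 ≠ 0; add h_6 = 39917/6135*x_1 + 6/5*x_2**3 - 8064/2045*x_2**2 - 206978/6135*x_2 + 61297/2045 to the basis.

S(f_1,h_4): lcm = x_1**2*x_2. S = 10/9*x_1**2 - 108/47*x_1*x_2**2 + 156/47*x_1*x_2 + 1/3*x_1 + 162/47*x_2**3 - 396/47*x_2**2 + 233/47*x_2 - 22/9.
  reduce S modulo (f_1, f_2, f_3, h_4, h_5, h_6):
  remainder 3330108/1876099*x_2**3 + 5885436/1876099*x_2**2 + 57812715/1876099*x_2 - 67028259/1876099 ≠ 0; add h_7 = 3330108/1876099*x_2**3 + 5885436/1876099*x_2**2 + 57812715/1876099*x_2 - 67028259/1876099 to the basis.

S(f_2,h_4): lcm = x_1**2*x_2**2. S = x_1**2*x_2 + 1/6*x_1**2 - 108/47*x_1*x_2**3 + 109/47*x_1*x_2**2 - 7/6*x_1 + 162/47*x_2**4 - 396/47*x_2**3 + 233/47*x_2**2.
  reduce S modulo (f_1, f_2, f_3, h_4, h_5, h_6, h_7):
  remainder -28007419911705/804339670846*x_2**2 + 243598928065323/804339670846*x_2 - 107795754076809/402169835423 ≠ 0; add h_8 = -28007419911705/804339670846*x_2**2 + 243598928065323/804339670846*x_2 - 107795754076809/402169835423 to the basis.

S(f_1,h_5): lcm = x_1**2*x_2. S = 9689/3681*x_1**2 + 1817/1227*x_1*x_2**2 - 14155/3681*x_1*x_2 + 2671/1227*x_1 - 22/9.
  reduce S modulo (f_1, f_2, f_3, h_4, h_5, h_6, h_7, h_8):
  remainder -12497908644707/87653616180*x_2 + 12497908644707/87653616180 ≠ 0; add h_9 = -12497908644707/87653616180*x_2 + 12497908644707/87653616180 to the basis.

The other S-polynomials (S(f_3,h_4), S(f_2,h_5), S(f_3,h_5), S(h_4,h_5), S(f_1,h_6), S(f_2,h_6), S(f_3,h_6), S(h_4,h_6), S(h_5,h_6), S(f_1,h_7), S(f_2,h_7), S(f_3,h_7), S(h_4,h_7), S(h_5,h_7), S(h_6,h_7), S(f_1,h_8), S(f_2,h_8), S(f_3,h_8), S(h_4,h_8), S(h_5,h_8), S(h_6,h_8), S(h_7,h_8), S(f_1,h_9), S(f_2,h_9), S(f_3,h_9), S(h_4,h_9), S(h_5,h_9), S(h_6,h_9), S(h_7,h_9), S(h_8,h_9)) all reduce to 0 modulo the current basis, so we have a Gröbner basis.
Inter-reduce: drop elements whose leading term is divisible by another's, tail-reduce, and make monic.
Reduced Gröbner basis: {x_1 - 1, x_2 - 1}.
Label its elements g_1 = x_1 - 1, g_2 = x_2 - 1.

Reduce p = 8*x_1**3 - x_1*x_2 + 8*x_2 - 15 modulo G:
  leading term x_1**3: subtract (8*x_1**2)·g_1 from 8*x_1**3 - x_1*x_2 + 8*x_2 - 15 → 8*x_1**2 - x_1*x_2 + 8*x_2 - 15
  leading term x_1**2: subtract (8*x_1)·g_1 from 8*x_1**2 - x_1*x_2 + 8*x_2 - 15 → -x_1*x_2 + 8*x_1 + 8*x_2 - 15
  leading term x_1*x_2: subtract (-x_2)·g_1 from -x_1*x_2 + 8*x_1 + 8*x_2 - 15 → 8*x_1 + 7*x_2 - 15
  leading term x_1: subtract (8)·g_1 from 8*x_1 + 7*x_2 - 15 → 7*x_2 - 7
  leading term x_2: subtract (7)·g_2 from 7*x_2 - 7 → 0
  normal form = 0.
Since the normal form is 0, p ∈ I.

8*x_1**3 - x_1*x_2 + 8*x_2 - 15 lies in I (it reduces to 0).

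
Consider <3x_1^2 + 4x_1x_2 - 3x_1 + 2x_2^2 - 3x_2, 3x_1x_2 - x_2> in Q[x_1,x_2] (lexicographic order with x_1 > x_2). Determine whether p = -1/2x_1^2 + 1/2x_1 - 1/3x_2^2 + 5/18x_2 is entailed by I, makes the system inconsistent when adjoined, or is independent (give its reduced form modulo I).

-1/2x_1^2 + 1/2x_1 - 1/3x_2^2 + 5/18x_2 lies in I (it reduces to 0).

First compute the reduced Gröbner basis of I by Buchberger's algorithm.
f_1 = 3x_1^2 + 4x_1x_2 - 3x_1 + 2x_2^2 - 3x_2, LT = x_1^2.
f_2 = 3x_1x_2 - x_2, LT = x_1x_2.

S(f_1,f_2): lcm = x_1^2x_2. S = 4/3x_1x_2^2 - 2/3x_1x_2 + 2/3x_2^3 - x_2^2.
  reduce S modulo (f_1, f_2):
  remainder 2/3x_2^3 - 5/9x_2^2 - 2/9x_2 ≠ 0; add h_3 = 2/3x_2^3 - 5/9x_2^2 - 2/9x_2 to the basis.

The other S-polynomials (S(f_1,h_3), S(f_2,h_3)) all reduce to 0 modulo the current basis, so we have a Gröbner basis.
Inter-reduce: drop elements whose leading term is divisible by another's, tail-reduce, and make monic.
Reduced Gröbner basis: {x_1^2 - x_1 + 2/3x_2^2 - 5/9x_2, x_1x_2 - 1/3x_2, x_2^3 - 5/6x_2^2 - 1/3x_2}.
Label its elements g_1 = x_1^2 - x_1 + 2/3x_2^2 - 5/9x_2, g_2 = x_1x_2 - 1/3x_2, g_3 = x_2^3 - 5/6x_2^2 - 1/3x_2.

Reduce p = -1/2x_1^2 + 1/2x_1 - 1/3x_2^2 + 5/18x_2 modulo G:
  leading term x_1^2: subtract (-1/2)·g_1 from -1/2x_1^2 + 1/2x_1 - 1/3x_2^2 + 5/18x_2 → 0
  normal form = 0.
Since the normal form is 0, p ∈ I.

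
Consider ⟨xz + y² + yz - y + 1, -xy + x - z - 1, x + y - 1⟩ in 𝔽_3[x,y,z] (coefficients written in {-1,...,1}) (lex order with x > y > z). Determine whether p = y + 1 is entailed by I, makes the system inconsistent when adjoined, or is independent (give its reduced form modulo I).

y + 1 is independent of I; its normal form modulo I is z.

First compute the reduced Gröbner basis of I by Buchberger's algorithm.
f_1 = xz + y² + yz - y + 1, LT = xz.
f_2 = -xy + x - z - 1, LT = xy.
f_3 = x + y - 1, LT = x.

S(f_1,f_2): lcm = xyz. S = xz + y³ + y²z - y² + y - z² - z.
  leading term xz: subtract (1)·f_1 from xz + y³ + y²z - y² + y - z² - z → y³ + y²z + y² - yz - y - z² - z - 1
  leading term y³: no divisor's leading term divides it; move y³ to the remainder.
  leading term y²z: no divisor's leading term divides it; move y²z to the remainder.
  leading term y²: no divisor's leading term divides it; move y² to the remainder.
  leading term yz: no divisor's leading term divides it; move -yz to the remainder.
  leading term y: no divisor's leading term divides it; move -y to the remainder.
  leading term z²: no divisor's leading term divides it; move -z² to the remainder.
  leading term z: no divisor's leading term divides it; move -z to the remainder.
  leading term 1: no divisor's leading term divides it; move -1 to the remainder.
  remainder y³ + y²z + y² - yz - y - z² - z - 1 ≠ 0; add h_4 = y³ + y²z + y² - yz - y - z² - z - 1 to the basis.

S(f_1,f_3): lcm = xz. S = y² - y + z + 1.
  leading term y²: no divisor's leading term divides it; move y² to the remainder.
  leading term y: no divisor's leading term divides it; move -y to the remainder.
  leading term z: no divisor's leading term divides it; move z to the remainder.
  leading term 1: no divisor's leading term divides it; move 1 to the remainder.
  remainder y² - y + z + 1 ≠ 0; add h_5 = y² - y + z + 1 to the basis.

S(f_2,f_3): lcm = xy. S = -x - y² + y + z + 1.
  leading term x: subtract (-1)·f_3 from -x - y² + y + z + 1 → -y² - y + z
  leading term y²: subtract (-1)·h_5 from -y² - y + z → y - z + 1
  leading term y: no divisor's leading term divides it; move y to the remainder.
  leading term z: no divisor's leading term divides it; move -z to the remainder.
  leading term 1: no divisor's leading term divides it; move 1 to the remainder.
  remainder y - z + 1 ≠ 0; add h_6 = y - z + 1 to the basis.

S(f_2,h_5): lcm = xy². S = -xz - x + yz + y.
  leading term xz: subtract (-1)·f_1 from -xz - x + yz + y → -x + y² - yz + 1
  leading term x: subtract (-1)·f_3 from -x + y² - yz + 1 → y² - yz + y
  leading term y²: subtract (1)·h_5 from y² - yz + y → -yz - y - z - 1
  leading term yz: subtract (-z)·h_6 from -yz - y - z - 1 → -y - z² - 1
  leading term y: subtract (-1)·h_6 from -y - z² - 1 → -z² - z
  leading term z²: no divisor's leading term divides it; move -z² to the remainder.
  leading term z: no divisor's leading term divides it; move -z to the remainder.
  remainder -z² - z ≠ 0; add h_7 = -z² - z to the basis.

The other S-polynomials (S(f_1,h_4), S(f_2,h_4), S(f_3,h_4), S(f_1,h_5), S(f_3,h_5), S(h_4,h_5), S(f_1,h_6), S(f_2,h_6), S(f_3,h_6), S(h_4,h_6), S(h_5,h_6), S(f_1,h_7), S(f_2,h_7), S(f_3,h_7), S(h_4,h_7), S(h_5,h_7), S(h_6,h_7)) all reduce to 0 modulo the current basis, so we have a Gröbner basis.
Inter-reduce: drop elements whose leading term is divisible by another's, tail-reduce, and make monic.
Reduced Gröbner basis: {x + z + 1, y - z + 1, z² + z}.
Label its elements g_1 = x + z + 1, g_2 = y - z + 1, g_3 = z² + z.

Reduce p = y + 1 modulo G:
  leading term y: subtract (1)·g_2 from y + 1 → z
  leading term z: no divisor's leading term divides it; move z to the remainder.
  normal form = z.
The normal form is nonzero, so p ∉ I. Since p minus its normal form lies in I, I + (p) = I + (r) where r = z; decide whether this ideal is the whole ring.
Run Buchberger on G together with r (pairs among the g_i already reduce to 0 since G is a Gröbner basis):
g_1 = x + z + 1, LT = x.
g_2 = y - z + 1, LT = y.
g_3 = z² + z, LT = z².
r = z, LT = z.

The S-polynomials (S(g_1,g_2), S(g_1,g_3), S(g_1,r), S(g_2,g_3), S(g_2,r), S(g_3,r)) all reduce to 0 modulo the current basis, so we have a Gröbner basis.
Inter-reduce: drop elements whose leading term is divisible by another's, tail-reduce, and make monic.
Reduced Gröbner basis: {x + 1, y + 1, z}.
The reduced Gröbner basis of I + (p) is {x + 1, y + 1, z} ≠ {1}, a proper ideal, so the enlarged system stays consistent: p is independent of I, with normal form z.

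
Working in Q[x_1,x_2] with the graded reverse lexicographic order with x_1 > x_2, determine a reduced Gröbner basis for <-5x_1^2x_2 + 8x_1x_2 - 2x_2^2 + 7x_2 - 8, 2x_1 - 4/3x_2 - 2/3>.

G = {x_2^3 - 1/2x_2^2 - 41/10x_2 + 18/5, x_1 - 2/3x_2 - 1/3}

f_1 = -5x_1^2x_2 + 8x_1x_2 - 2x_2^2 + 7x_2 - 8, LT = x_1^2x_2.
f_2 = 2x_1 - 4/3x_2 - 2/3, LT = x_1.

S(f_1,f_2): lcm = x_1^2x_2. S = 2/3x_1x_2^2 - 19/15x_1x_2 + 2/5x_2^2 - 7/5x_2 + 8/5.
  leading term x_1x_2^2: subtract (1/3x_2^2)·f_2 from 2/3x_1x_2^2 - 19/15x_1x_2 + 2/5x_2^2 - 7/5x_2 + 8/5 → 4/9x_2^3 - 19/15x_1x_2 + 28/45x_2^2 - 7/5x_2 + 8/5
  leading term x_2^3: no divisor's leading term divides it; move 4/9x_2^3 to the remainder.
  leading term x_1x_2: subtract (-19/30x_2)·f_2 from -19/15x_1x_2 + 28/45x_2^2 - 7/5x_2 + 8/5 → -2/9x_2^2 - 82/45x_2 + 8/5
  leading term x_2^2: no divisor's leading term divides it; move -2/9x_2^2 to the remainder.
  leading term x_2: no divisor's leading term divides it; move -82/45x_2 to the remainder.
  leading term 1: no divisor's leading term divides it; move 8/5 to the remainder.
  remainder 4/9x_2^3 - 2/9x_2^2 - 82/45x_2 + 8/5 ≠ 0; add g_3 = 4/9x_2^3 - 2/9x_2^2 - 82/45x_2 + 8/5 to the basis.

The other S-polynomials (S(f_1,g_3), S(f_2,g_3)) all reduce to 0 modulo the current basis, so we have a Gröbner basis.
Inter-reduce: drop elements whose leading term is divisible by another's, tail-reduce, and make monic.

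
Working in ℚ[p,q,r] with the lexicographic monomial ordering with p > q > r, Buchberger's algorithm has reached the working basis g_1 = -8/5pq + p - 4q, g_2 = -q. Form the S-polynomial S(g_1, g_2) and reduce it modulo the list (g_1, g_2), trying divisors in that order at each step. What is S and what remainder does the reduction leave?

lcm(LM(g_1), LM(g_2)) = pq.
S = (lcm/LT(g_1))·g_1 − (lcm/LT(g_2))·g_2 = -⅝p + 5/2q.
Reduce S modulo (g_1, g_2) in that order:
  leading term p: no divisor's leading term divides it; move -⅝p to the remainder.
  leading term q: subtract (-5/2)·g_2 from 5/2q → 0
The remainder -⅝p is nonzero, so it would be added as the next basis element.

S(g_1, g_2) = -⅝p + 5/2q; remainder on division = -⅝p.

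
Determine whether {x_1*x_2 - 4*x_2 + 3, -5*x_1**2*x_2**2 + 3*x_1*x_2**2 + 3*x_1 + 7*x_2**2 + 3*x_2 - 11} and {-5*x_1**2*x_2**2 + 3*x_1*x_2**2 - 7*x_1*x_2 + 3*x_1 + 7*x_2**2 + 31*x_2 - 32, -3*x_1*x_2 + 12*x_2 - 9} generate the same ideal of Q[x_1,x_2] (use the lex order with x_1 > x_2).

Yes, the ideals are equal.

Since reduced Gröbner bases are canonical representatives of ideals under a given ordering, it suffices to compute and compare them.
Buchberger on the first generating set:
f_1 = x_1*x_2 - 4*x_2 + 3, LT = x_1*x_2.
f_2 = -5*x_1**2*x_2**2 + 3*x_1*x_2**2 + 3*x_1 + 7*x_2**2 + 3*x_2 - 11, LT = x_1**2*x_2**2.

S(f_1,f_2): lcm = x_1**2*x_2**2. S = -17/5*x_1*x_2**2 + 3*x_1*x_2 + 3/5*x_1 + 7/5*x_2**2 + 3/5*x_2 - 11/5.
  leading term x_1*x_2**2: subtract (-17/5*x_2)·f_1 from -17/5*x_1*x_2**2 + 3*x_1*x_2 + 3/5*x_1 + 7/5*x_2**2 + 3/5*x_2 - 11/5 → 3*x_1*x_2 + 3/5*x_1 - 61/5*x_2**2 + 54/5*x_2 - 11/5
  leading term x_1*x_2: subtract (3)·f_1 from 3*x_1*x_2 + 3/5*x_1 - 61/5*x_2**2 + 54/5*x_2 - 11/5 → 3/5*x_1 - 61/5*x_2**2 + 114/5*x_2 - 56/5
  leading term x_1: no divisor's leading term divides it; move 3/5*x_1 to the remainder.
  leading term x_2**2: no divisor's leading term divides it; move -61/5*x_2**2 to the remainder.
  leading term x_2: no divisor's leading term divides it; move 114/5*x_2 to the remainder.
  leading term 1: no divisor's leading term divides it; move -56/5 to the remainder.
  remainder 3/5*x_1 - 61/5*x_2**2 + 114/5*x_2 - 56/5 ≠ 0; add g_3 = 3/5*x_1 - 61/5*x_2**2 + 114/5*x_2 - 56/5 to the basis.

S(f_1,g_3): lcm = x_1*x_2. S = 61/3*x_2**3 - 38*x_2**2 + 44/3*x_2 + 3.
  leading term x_2**3: no divisor's leading term divides it; move 61/3*x_2**3 to the remainder.
  leading term x_2**2: no divisor's leading term divides it; move -38*x_2**2 to the remainder.
  leading term x_2: no divisor's leading term divides it; move 44/3*x_2 to the remainder.
  leading term 1: no divisor's leading term divides it; move 3 to the remainder.
  remainder 61/3*x_2**3 - 38*x_2**2 + 44/3*x_2 + 3 ≠ 0; add g_4 = 61/3*x_2**3 - 38*x_2**2 + 44/3*x_2 + 3 to the basis.

The other S-polynomials (S(f_2,g_3), S(f_1,g_4), S(f_2,g_4), S(g_3,g_4)) all reduce to 0 modulo the current basis, so we have a Gröbner basis.
Inter-reduce: drop elements whose leading term is divisible by another's, tail-reduce, and make monic.
Reduced Gröbner basis: {x_1 - 61/3*x_2**2 + 38*x_2 - 56/3, x_2**3 - 114/61*x_2**2 + 44/61*x_2 + 9/61}.

Buchberger on the second generating set:
h_1 = -5*x_1**2*x_2**2 + 3*x_1*x_2**2 - 7*x_1*x_2 + 3*x_1 + 7*x_2**2 + 31*x_2 - 32, LT = x_1**2*x_2**2.
h_2 = -3*x_1*x_2 + 12*x_2 - 9, LT = x_1*x_2.

S(h_1,h_2): lcm = x_1**2*x_2**2. S = 17/5*x_1*x_2**2 - 8/5*x_1*x_2 - 3/5*x_1 - 7/5*x_2**2 - 31/5*x_2 + 32/5.
  leading term x_1*x_2**2: subtract (-17/15*x_2)·h_2 from 17/5*x_1*x_2**2 - 8/5*x_1*x_2 - 3/5*x_1 - 7/5*x_2**2 - 31/5*x_2 + 32/5 → -8/5*x_1*x_2 - 3/5*x_1 + 61/5*x_2**2 - 82/5*x_2 + 32/5
  leading term x_1*x_2: subtract (8/15)·h_2 from -8/5*x_1*x_2 - 3/5*x_1 + 61/5*x_2**2 - 82/5*x_2 + 32/5 → -3/5*x_1 + 61/5*x_2**2 - 114/5*x_2 + 56/5
  leading term x_1: no divisor's leading term divides it; move -3/5*x_1 to the remainder.
  leading term x_2**2: no divisor's leading term divides it; move 61/5*x_2**2 to the remainder.
  leading term x_2: no divisor's leading term divides it; move -114/5*x_2 to the remainder.
  leading term 1: no divisor's leading term divides it; move 56/5 to the remainder.
  remainder -3/5*x_1 + 61/5*x_2**2 - 114/5*x_2 + 56/5 ≠ 0; add k_3 = -3/5*x_1 + 61/5*x_2**2 - 114/5*x_2 + 56/5 to the basis.

S(h_1,k_3): lcm = x_1**2*x_2**2. S = 61/3*x_1*x_2**4 - 38*x_1*x_2**3 + 271/15*x_1*x_2**2 + 7/5*x_1*x_2 - 3/5*x_1 - 7/5*x_2**2 - 31/5*x_2 + 32/5.
  leading term x_1*x_2**4: subtract (-61/9*x_2**3)·h_2 from 61/3*x_1*x_2**4 - 38*x_1*x_2**3 + 271/15*x_1*x_2**2 + 7/5*x_1*x_2 - 3/5*x_1 - 7/5*x_2**2 - 31/5*x_2 + 32/5 → -38*x_1*x_2**3 + 271/15*x_1*x_2**2 + 7/5*x_1*x_2 - 3/5*x_1 + 244/3*x_2**4 - 61*x_2**3 - 7/5*x_2**2 - 31/5*x_2 + 32/5
  leading term x_1*x_2**3: subtract (38/3*x_2**2)·h_2 from -38*x_1*x_2**3 + 271/15*x_1*x_2**2 + 7/5*x_1*x_2 - 3/5*x_1 + 244/3*x_2**4 - 61*x_2**3 - 7/5*x_2**2 - 31/5*x_2 + 32/5 → 271/15*x_1*x_2**2 + 7/5*x_1*x_2 - 3/5*x_1 + 244/3*x_2**4 - 213*x_2**3 + 563/5*x_2**2 - 31/5*x_2 + 32/5
  leading term x_1*x_2**2: subtract (-271/45*x_2)·h_2 from 271/15*x_1*x_2**2 + 7/5*x_1*x_2 - 3/5*x_1 + 244/3*x_2**4 - 213*x_2**3 + 563/5*x_2**2 - 31/5*x_2 + 32/5 → 7/5*x_1*x_2 - 3/5*x_1 + 244/3*x_2**4 - 213*x_2**3 + 2773/15*x_2**2 - 302/5*x_2 + 32/5
  leading term x_1*x_2: subtract (-7/15)·h_2 from 7/5*x_1*x_2 - 3/5*x_1 + 244/3*x_2**4 - 213*x_2**3 + 2773/15*x_2**2 - 302/5*x_2 + 32/5 → -3/5*x_1 + 244/3*x_2**4 - 213*x_2**3 + 2773/15*x_2**2 - 274/5*x_2 + 11/5
  leading term x_1: subtract (1)·k_3 from -3/5*x_1 + 244/3*x_2**4 - 213*x_2**3 + 2773/15*x_2**2 - 274/5*x_2 + 11/5 → 244/3*x_2**4 - 213*x_2**3 + 518/3*x_2**2 - 32*x_2 - 9
  leading term x_2**4: no divisor's leading term divides it; move 244/3*x_2**4 to the remainder.
  leading term x_2**3: no divisor's leading term divides it; move -213*x_2**3 to the remainder.
  leading term x_2**2: no divisor's leading term divides it; move 518/3*x_2**2 to the remainder.
  leading term x_2: no divisor's leading term divides it; move -32*x_2 to the remainder.
  leading term 1: no divisor's leading term divides it; move -9 to the remainder.
  remainder 244/3*x_2**4 - 213*x_2**3 + 518/3*x_2**2 - 32*x_2 - 9 ≠ 0; add k_4 = 244/3*x_2**4 - 213*x_2**3 + 518/3*x_2**2 - 32*x_2 - 9 to the basis.

S(h_2,k_3): lcm = x_1*x_2. S = 61/3*x_2**3 - 38*x_2**2 + 44/3*x_2 + 3.
  leading term x_2**3: no divisor's leading term divides it; move 61/3*x_2**3 to the remainder.
  leading term x_2**2: no divisor's leading term divides it; move -38*x_2**2 to the remainder.
  leading term x_2: no divisor's leading term divides it; move 44/3*x_2 to the remainder.
  leading term 1: no divisor's leading term divides it; move 3 to the remainder.
  remainder 61/3*x_2**3 - 38*x_2**2 + 44/3*x_2 + 3 ≠ 0; add k_5 = 61/3*x_2**3 - 38*x_2**2 + 44/3*x_2 + 3 to the basis.

The other S-polynomials (S(h_1,k_4), S(h_2,k_4), S(k_3,k_4), S(h_1,k_5), S(h_2,k_5), S(k_3,k_5), S(k_4,k_5)) all reduce to 0 modulo the current basis, so we have a Gröbner basis.
Inter-reduce: drop elements whose leading term is divisible by another's, tail-reduce, and make monic.
Reduced Gröbner basis: {x_1 - 61/3*x_2**2 + 38*x_2 - 56/3, x_2**3 - 114/61*x_2**2 + 44/61*x_2 + 9/61}.

These coincide, so the ideals are equal.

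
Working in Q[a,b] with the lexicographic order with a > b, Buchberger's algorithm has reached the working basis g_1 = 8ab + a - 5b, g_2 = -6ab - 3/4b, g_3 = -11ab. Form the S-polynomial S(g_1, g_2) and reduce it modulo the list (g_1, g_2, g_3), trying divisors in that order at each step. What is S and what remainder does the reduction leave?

lcm(LM(g_1), LM(g_2)) = ab.
S = (lcm/LT(g_1))·g_1 − (lcm/LT(g_2))·g_2 = 1/8a - 3/4b.
Reduce S modulo (g_1, g_2, g_3) in that order:
  leading term a: no divisor's leading term divides it; move 1/8a to the remainder.
  leading term b: no divisor's leading term divides it; move -3/4b to the remainder.
The remainder 1/8a - 3/4b is nonzero, so it would be added as the next basis element.

S(g_1, g_2) = 1/8a - 3/4b; remainder on division = 1/8a - 3/4b.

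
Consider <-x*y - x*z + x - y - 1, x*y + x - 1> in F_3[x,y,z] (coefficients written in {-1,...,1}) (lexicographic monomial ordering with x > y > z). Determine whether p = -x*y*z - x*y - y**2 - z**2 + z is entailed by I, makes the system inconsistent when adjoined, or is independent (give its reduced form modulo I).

First compute the reduced Gröbner basis of I by Buchberger's algorithm.
f_1 = -x*y - x*z + x - y - 1, LT = x*y.
f_2 = x*y + x - 1, LT = x*y.

S(f_1,f_2): lcm = x*y. S = x*z + x + y - 1.
  leading term x*z: no divisor's leading term divides it; move x*z to the remainder.
  leading term x: no divisor's leading term divides it; move x to the remainder.
  leading term y: no divisor's leading term divides it; move y to the remainder.
  leading term 1: no divisor's leading term divides it; move -1 to the remainder.
  remainder x*z + x + y - 1 ≠ 0; add h_3 = x*z + x + y - 1 to the basis.

S(f_1,h_3): lcm = x*y*z. S = -x*y + x*z**2 - x*z - y**2 + y*z + y + z.
  leading term x*y: subtract (1)·f_1 from -x*y + x*z**2 - x*z - y**2 + y*z + y + z → x*z**2 - x - y**2 + y*z - y + z + 1
  leading term x*z**2: subtract (z)·h_3 from x*z**2 - x - y**2 + y*z - y + z + 1 → -x*z - x - y**2 - y - z + 1
  leading term x*z: subtract (-1)·h_3 from -x*z - x - y**2 - y - z + 1 → -y**2 - z
  leading term y**2: no divisor's leading term divides it; move -y**2 to the remainder.
  leading term z: no divisor's leading term divides it; move -z to the remainder.
  remainder -y**2 - z ≠ 0; add h_4 = -y**2 - z to the basis.

The other S-polynomials (S(f_2,h_3), S(f_1,h_4), S(f_2,h_4), S(h_3,h_4)) all reduce to 0 modulo the current basis, so we have a Gröbner basis.
Inter-reduce: drop elements whose leading term is divisible by another's, tail-reduce, and make monic.
Reduced Gröbner basis: {x*y + x - 1, x*z + x + y - 1, y**2 + z}.
Label its elements g_1 = x*y + x - 1, g_2 = x*z + x + y - 1, g_3 = y**2 + z.

Reduce p = -x*y*z - x*y - y**2 - z**2 + z modulo G:
  leading term x*y*z: subtract (-z)·g_1 from -x*y*z - x*y - y**2 - z**2 + z → -x*y + x*z - y**2 - z**2
  leading term x*y: subtract (-1)·g_1 from -x*y + x*z - y**2 - z**2 → x*z + x - y**2 - z**2 - 1
  leading term x*z: subtract (1)·g_2 from x*z + x - y**2 - z**2 - 1 → -y**2 - y - z**2
  leading term y**2: subtract (-1)·g_3 from -y**2 - y - z**2 → -y - z**2 + z
  leading term y: no divisor's leading term divides it; move -y to the remainder.
  leading term z**2: no divisor's leading term divides it; move -z**2 to the remainder.
  leading term z: no divisor's leading term divides it; move z to the remainder.
  normal form = -y - z**2 + z.
The normal form is nonzero, so p ∉ I. Since p minus its normal form lies in I, I + (p) = I + (r) where r = -y - z**2 + z; decide whether this ideal is the whole ring.
Run Buchberger on G together with r (pairs among the g_i already reduce to 0 since G is a Gröbner basis):
g_1 = x*y + x - 1, LT = x*y.
g_2 = x*z + x + y - 1, LT = x*z.
g_3 = y**2 + z, LT = y**2.
r = -y - z**2 + z, LT = y.

S(g_1,r): lcm = x*y. S = -x*z**2 + x*z + x - 1.
  leading term x*z**2: subtract (-z)·g_2 from -x*z**2 + x*z + x - 1 → -x*z + x + y*z - z - 1
  leading term x*z: subtract (-1)·g_2 from -x*z + x + y*z - z - 1 → -x + y*z + y - z + 1
  leading term x: no divisor's leading term divides it; move -x to the remainder.
  leading term y*z: subtract (-z)·r from y*z + y - z + 1 → y - z**3 + z**2 - z + 1
  leading term y: subtract (-1)·r from y - z**3 + z**2 - z + 1 → -z**3 + 1
  leading term z**3: no divisor's leading term divides it; move -z**3 to the remainder.
  leading term 1: no divisor's leading term divides it; move 1 to the remainder.
  remainder -x - z**3 + 1 ≠ 0; add m_5 = -x - z**3 + 1 to the basis.

S(g_3,r): lcm = y**2. S = -y*z**2 + y*z + z.
  leading term y*z**2: subtract (z**2)·r from -y*z**2 + y*z + z → y*z + z**4 - z**3 + z
  leading term y*z: subtract (-z)·r from y*z + z**4 - z**3 + z → z**4 + z**3 + z**2 + z
  leading term z**4: no divisor's leading term divides it; move z**4 to the remainder.
  leading term z**3: no divisor's leading term divides it; move z**3 to the remainder.
  leading term z**2: no divisor's leading term divides it; move z**2 to the remainder.
  leading term z: no divisor's leading term divides it; move z to the remainder.
  remainder z**4 + z**3 + z**2 + z ≠ 0; add m_6 = z**4 + z**3 + z**2 + z to the basis.

The other S-polynomials (S(g_1,g_2), S(g_1,g_3), S(g_2,g_3), S(g_2,r), S(g_1,m_5), S(g_2,m_5), S(g_3,m_5), S(r,m_5), S(g_1,m_6), S(g_2,m_6), S(g_3,m_6), S(r,m_6), S(m_5,m_6)) all reduce to 0 modulo the current basis, so we have a Gröbner basis.
Inter-reduce: drop elements whose leading term is divisible by another's, tail-reduce, and make monic.
Reduced Gröbner basis: {x + z**3 - 1, y + z**2 - z, z**4 + z**3 + z**2 + z}.
The reduced Gröbner basis of I + (p) is {x + z**3 - 1, y + z**2 - z, z**4 + z**3 + z**2 + z} ≠ {1}, a proper ideal, so the enlarged system stays consistent: p is independent of I, with normal form -y - z**2 + z.

-x*y*z - x*y - y**2 - z**2 + z is independent of I; its normal form modulo I is -y - z**2 + z.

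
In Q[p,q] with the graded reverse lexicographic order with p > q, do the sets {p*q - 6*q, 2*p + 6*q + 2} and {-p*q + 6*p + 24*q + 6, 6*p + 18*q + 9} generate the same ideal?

No, the ideals differ.

For a fixed monomial order, each ideal has a unique reduced Gröbner basis; comparing bases decides equality.
Buchberger on the first generating set:
f_1 = p*q - 6*q, LT = p*q.
f_2 = 2*p + 6*q + 2, LT = p.

S(f_1,f_2): lcm = p*q. S = -3*q**2 - 7*q.
  leading term q**2: no divisor's leading term divides it; move -3*q**2 to the remainder.
  leading term q: no divisor's leading term divides it; move -7*q to the remainder.
  remainder -3*q**2 - 7*q ≠ 0; add g_3 = -3*q**2 - 7*q to the basis.

S(f_1,g_3): lcm = p*q**2. S = -7/3*p*q - 6*q**2.
  leading term p*q: subtract (-7/3)·f_1 from -7/3*p*q - 6*q**2 → -6*q**2 - 14*q
  leading term q**2: subtract (2)·g_3 from -6*q**2 - 14*q → 0
  remainder 0.

S(f_2,g_3): leading monomials are coprime, so the S-polynomial reduces to 0 (Buchberger's first criterion).
Every S-polynomial of the final basis reduces to 0, so we have a Gröbner basis.
Inter-reduce: drop elements whose leading term is divisible by another's, tail-reduce, and make monic.
Reduced Gröbner basis: {q**2 + 7/3*q, p + 3*q + 1}.

Buchberger on the second generating set:
h_1 = -p*q + 6*p + 24*q + 6, LT = p*q.
h_2 = 6*p + 18*q + 9, LT = p.

S(h_1,h_2): lcm = p*q. S = -3*q**2 - 6*p - 51/2*q - 6.
  leading term q**2: no divisor's leading term divides it; move -3*q**2 to the remainder.
  leading term p: subtract (-1)·h_2 from -6*p - 51/2*q - 6 → -15/2*q + 3
  leading term q: no divisor's leading term divides it; move -15/2*q to the remainder.
  leading term 1: no divisor's leading term divides it; move 3 to the remainder.
  remainder -3*q**2 - 15/2*q + 3 ≠ 0; add k_3 = -3*q**2 - 15/2*q + 3 to the basis.

S(h_1,k_3): lcm = p*q**2. S = -17/2*p*q - 24*q**2 + p - 6*q.
  leading term p*q: subtract (17/2)·h_1 from -17/2*p*q - 24*q**2 + p - 6*q → -24*q**2 - 50*p - 210*q - 51
  leading term q**2: subtract (8)·k_3 from -24*q**2 - 50*p - 210*q - 51 → -50*p - 150*q - 75
  leading term p: subtract (-25/3)·h_2 from -50*p - 150*q - 75 → 0
  remainder 0.

S(h_2,k_3): leading monomials are coprime, so the S-polynomial reduces to 0 (Buchberger's first criterion).
Every S-polynomial of the final basis reduces to 0, so we have a Gröbner basis.
Inter-reduce: drop elements whose leading term is divisible by another's, tail-reduce, and make monic.
Reduced Gröbner basis: {q**2 + 5/2*q - 1, p + 3*q + 3/2}.

These differ, so the ideals are not equal.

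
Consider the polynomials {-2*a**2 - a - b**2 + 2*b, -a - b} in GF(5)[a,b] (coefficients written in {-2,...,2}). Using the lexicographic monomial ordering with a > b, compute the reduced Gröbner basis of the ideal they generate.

This is the nonlinear analogue of row-reducing a linear system.

f_1 = -2*a**2 - a - b**2 + 2*b, LT = a**2.
f_2 = -a - b, LT = a.

S(f_1,f_2): lcm = a**2. S = -a*b - 2*a - 2*b**2 - b.
  reduce S modulo (f_1, f_2):
  remainder -b**2 + b ≠ 0; add g_3 = -b**2 + b to the basis.

The other S-polynomials (S(f_1,g_3), S(f_2,g_3)) all reduce to 0 modulo the current basis, so we have a Gröbner basis.
Inter-reduce: drop elements whose leading term is divisible by another's, tail-reduce, and make monic.

G = {a + b, b**2 - b}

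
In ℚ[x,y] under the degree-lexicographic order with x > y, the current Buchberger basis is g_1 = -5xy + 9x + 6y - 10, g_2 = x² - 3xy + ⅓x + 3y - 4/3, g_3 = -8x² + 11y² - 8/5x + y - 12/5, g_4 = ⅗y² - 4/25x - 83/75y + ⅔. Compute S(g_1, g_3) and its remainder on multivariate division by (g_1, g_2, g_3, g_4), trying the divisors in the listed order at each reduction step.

S(g_1, g_3) = 11/8y³ - 9/5x² - 7/5xy + ⅛y² + 2x - 3/10y; remainder on division = -2233/270x + 308/405y + 6083/810.

lcm(LM(g_1), LM(g_3)) = x²y.
S = (lcm/LT(g_1))·g_1 − (lcm/LT(g_3))·g_3 = 11/8y³ - 9/5x² - 7/5xy + ⅛y² + 2x - 3/10y.
Reduce S modulo (g_1, g_2, g_3, g_4) in that order:
  leading term y³: subtract (55/24y)·g_4 from 11/8y³ - 9/5x² - 7/5xy + ⅛y² + 2x - 3/10y → -9/5x² - 31/30xy + 479/180y² + 2x - 329/180y
  leading term x²: subtract (-9/5)·g_2 from -9/5x² - 31/30xy + 479/180y² + 2x - 329/180y → -193/30xy + 479/180y² + 13/5x + 643/180y - 12/5
  leading term xy: subtract (193/150)·g_1 from -193/30xy + 479/180y² + 13/5x + 643/180y - 12/5 → 479/180y² - 449/50x - 3733/900y + 157/15
  leading term y²: subtract (479/108)·g_4 from 479/180y² - 449/50x - 3733/900y + 157/15 → -2233/270x + 308/405y + 6083/810
  leading term x: no divisor's leading term divides it; move -2233/270x to the remainder.
  leading term y: no divisor's leading term divides it; move 308/405y to the remainder.
  leading term 1: no divisor's leading term divides it; move 6083/810 to the remainder.
The remainder -2233/270x + 308/405y + 6083/810 is nonzero, so it would be added as the next basis element.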